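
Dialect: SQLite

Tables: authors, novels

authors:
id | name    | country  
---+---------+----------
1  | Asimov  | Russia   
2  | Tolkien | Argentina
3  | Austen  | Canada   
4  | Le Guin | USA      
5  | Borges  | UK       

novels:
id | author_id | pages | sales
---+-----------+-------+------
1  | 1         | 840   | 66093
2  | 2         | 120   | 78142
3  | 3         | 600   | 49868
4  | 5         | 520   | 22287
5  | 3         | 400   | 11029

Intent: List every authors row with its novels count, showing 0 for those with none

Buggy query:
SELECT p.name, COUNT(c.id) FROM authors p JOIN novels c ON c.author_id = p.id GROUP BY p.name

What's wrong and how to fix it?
Bug: An inner join excludes parents with zero children

Fix: Switch to LEFT JOIN to retain unmatched parent rows

Corrected query:
SELECT p.name, COUNT(c.id) FROM authors p LEFT JOIN novels c ON c.author_id = p.id GROUP BY p.name

Result:
name    | COUNT(c.id)
--------+------------
Asimov  | 1          
Austen  | 2          
Borges  | 1          
Le Guin | 0          
Tolkien | 1          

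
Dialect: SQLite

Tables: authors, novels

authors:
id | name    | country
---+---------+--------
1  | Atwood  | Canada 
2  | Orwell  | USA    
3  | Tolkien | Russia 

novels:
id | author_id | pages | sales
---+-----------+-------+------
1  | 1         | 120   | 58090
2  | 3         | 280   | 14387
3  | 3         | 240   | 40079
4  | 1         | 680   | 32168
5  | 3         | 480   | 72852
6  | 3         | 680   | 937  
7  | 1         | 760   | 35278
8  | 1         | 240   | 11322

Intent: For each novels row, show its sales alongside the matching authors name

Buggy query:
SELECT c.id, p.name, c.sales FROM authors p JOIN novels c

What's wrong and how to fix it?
Bug: JOIN with no ON clause produces a cartesian product; every novels row pairs with every authors row

Fix: Add ON c.author_id = p.id to the JOIN

Corrected query:
SELECT c.id, p.name, c.sales FROM authors p JOIN novels c ON c.author_id = p.id

Result:
id | name    | sales
---+---------+------
1  | Atwood  | 58090
2  | Tolkien | 14387
3  | Tolkien | 40079
4  | Atwood  | 32168
5  | Tolkien | 72852
6  | Tolkien | 937  
7  | Atwood  | 35278
8  | Atwood  | 11322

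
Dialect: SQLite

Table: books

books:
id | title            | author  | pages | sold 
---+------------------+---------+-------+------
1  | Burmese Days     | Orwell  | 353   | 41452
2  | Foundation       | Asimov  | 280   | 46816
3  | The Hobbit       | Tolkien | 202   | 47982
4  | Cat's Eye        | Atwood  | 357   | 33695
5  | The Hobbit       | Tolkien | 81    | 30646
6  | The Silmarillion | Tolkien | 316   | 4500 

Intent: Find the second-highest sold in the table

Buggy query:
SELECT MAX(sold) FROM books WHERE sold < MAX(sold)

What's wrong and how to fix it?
Bug: The inner MAX is an aggregate inside WHERE, which is not allowed

Fix: Put the inner MAX in a scalar subquery

Corrected query:
SELECT MAX(sold) FROM books WHERE sold < (SELECT MAX(sold) FROM books)

Result:
MAX(sold)
---------
46816    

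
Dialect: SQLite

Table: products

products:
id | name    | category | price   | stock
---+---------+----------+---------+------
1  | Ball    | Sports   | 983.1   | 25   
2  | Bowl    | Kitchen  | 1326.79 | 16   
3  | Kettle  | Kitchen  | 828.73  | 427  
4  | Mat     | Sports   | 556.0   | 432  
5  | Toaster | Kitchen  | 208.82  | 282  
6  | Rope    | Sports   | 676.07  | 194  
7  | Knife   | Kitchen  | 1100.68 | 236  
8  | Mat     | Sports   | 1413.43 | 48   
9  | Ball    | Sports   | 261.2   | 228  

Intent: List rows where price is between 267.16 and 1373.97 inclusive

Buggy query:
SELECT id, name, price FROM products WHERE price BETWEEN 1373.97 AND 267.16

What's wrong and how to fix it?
Bug: The bounds are reversed; BETWEEN a AND b requires a <= b to match anything

Fix: Swap the bounds so the smaller value comes first

Corrected query:
SELECT id, name, price FROM products WHERE price BETWEEN 267.16 AND 1373.97

Result:
id | name   | price  
---+--------+--------
1  | Ball   | 983.1  
2  | Bowl   | 1326.79
3  | Kettle | 828.73 
4  | Mat    | 556    
6  | Rope   | 676.07 
7  | Knife  | 1100.68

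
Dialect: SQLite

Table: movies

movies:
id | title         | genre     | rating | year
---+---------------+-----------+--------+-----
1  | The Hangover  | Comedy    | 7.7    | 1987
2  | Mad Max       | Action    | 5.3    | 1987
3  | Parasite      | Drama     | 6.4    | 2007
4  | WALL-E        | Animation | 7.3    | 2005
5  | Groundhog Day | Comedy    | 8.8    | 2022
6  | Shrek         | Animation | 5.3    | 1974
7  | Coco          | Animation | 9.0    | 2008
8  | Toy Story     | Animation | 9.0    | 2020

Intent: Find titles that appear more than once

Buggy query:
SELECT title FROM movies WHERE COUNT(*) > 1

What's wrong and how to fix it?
Bug: WHERE can't reference COUNT(*); aggregates are computed after WHERE

Fix: GROUP BY title, then filter groups with HAVING COUNT(*) > 1

Corrected query:
SELECT title FROM movies GROUP BY title HAVING COUNT(*) > 1

Result:
(no rows)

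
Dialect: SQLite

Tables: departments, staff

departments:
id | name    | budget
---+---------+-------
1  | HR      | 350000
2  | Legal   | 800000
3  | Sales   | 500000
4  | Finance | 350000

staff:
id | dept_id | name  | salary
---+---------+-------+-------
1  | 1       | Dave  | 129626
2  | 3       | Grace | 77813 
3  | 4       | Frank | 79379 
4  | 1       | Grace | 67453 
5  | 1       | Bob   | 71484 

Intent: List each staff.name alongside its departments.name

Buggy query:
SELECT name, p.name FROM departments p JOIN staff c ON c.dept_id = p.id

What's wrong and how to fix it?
Bug: 'name' exists in both joined tables, so the database can't tell which one is meant

Fix: Qualify the column with its table alias (c.name)

Corrected query:
SELECT c.name, p.name FROM departments p JOIN staff c ON c.dept_id = p.id

Result:
name  | name   
------+--------
Dave  | HR     
Grace | Sales  
Frank | Finance
Grace | HR     
Bob   | HR     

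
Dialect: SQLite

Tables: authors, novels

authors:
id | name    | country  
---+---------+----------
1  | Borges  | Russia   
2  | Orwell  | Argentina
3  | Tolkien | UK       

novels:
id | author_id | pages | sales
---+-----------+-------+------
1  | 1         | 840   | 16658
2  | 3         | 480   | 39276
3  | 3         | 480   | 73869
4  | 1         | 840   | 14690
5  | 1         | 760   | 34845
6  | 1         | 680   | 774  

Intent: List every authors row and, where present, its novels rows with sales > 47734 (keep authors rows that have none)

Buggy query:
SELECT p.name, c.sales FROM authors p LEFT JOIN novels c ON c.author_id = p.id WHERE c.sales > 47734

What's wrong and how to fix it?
Bug: A WHERE condition on the right-hand table after LEFT JOIN drops unmatched parents

Fix: Put 'c.sales > 47734' in the JOIN's ON clause instead of WHERE

Corrected query:
SELECT p.name, c.sales FROM authors p LEFT JOIN novels c ON c.author_id = p.id AND c.sales > 47734

Result:
name    | sales
--------+------
Borges  | NULL 
Orwell  | NULL 
Tolkien | 73869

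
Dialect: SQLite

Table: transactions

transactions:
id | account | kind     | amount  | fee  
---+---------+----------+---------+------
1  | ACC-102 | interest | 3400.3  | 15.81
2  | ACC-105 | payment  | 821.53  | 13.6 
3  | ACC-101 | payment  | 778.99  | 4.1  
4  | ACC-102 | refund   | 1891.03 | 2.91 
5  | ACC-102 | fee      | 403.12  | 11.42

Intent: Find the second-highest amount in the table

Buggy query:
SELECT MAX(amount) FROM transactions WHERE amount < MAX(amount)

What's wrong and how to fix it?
Bug: MAX(amount) on the right of the comparison is an aggregate-in-WHERE error

Fix: Put the inner MAX in a scalar subquery

Corrected query:
SELECT MAX(amount) FROM transactions WHERE amount < (SELECT MAX(amount) FROM transactions)

Result:
MAX(amount)
-----------
1891.03    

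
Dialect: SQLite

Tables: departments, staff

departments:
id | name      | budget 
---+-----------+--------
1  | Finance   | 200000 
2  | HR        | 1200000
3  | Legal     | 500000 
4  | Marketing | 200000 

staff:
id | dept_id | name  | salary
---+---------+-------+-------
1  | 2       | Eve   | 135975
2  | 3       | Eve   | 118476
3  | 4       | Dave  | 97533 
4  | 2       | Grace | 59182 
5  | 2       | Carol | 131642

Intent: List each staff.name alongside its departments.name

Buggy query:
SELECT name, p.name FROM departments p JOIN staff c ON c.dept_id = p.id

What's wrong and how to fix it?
Bug: 'name' exists in both joined tables, so the database can't tell which one is meant

Fix: Qualify the column with its table alias (c.name)

Corrected query:
SELECT c.name, p.name FROM departments p JOIN staff c ON c.dept_id = p.id

Result:
name  | name     
------+----------
Eve   | HR       
Eve   | Legal    
Dave  | Marketing
Grace | HR       
Carol | HR       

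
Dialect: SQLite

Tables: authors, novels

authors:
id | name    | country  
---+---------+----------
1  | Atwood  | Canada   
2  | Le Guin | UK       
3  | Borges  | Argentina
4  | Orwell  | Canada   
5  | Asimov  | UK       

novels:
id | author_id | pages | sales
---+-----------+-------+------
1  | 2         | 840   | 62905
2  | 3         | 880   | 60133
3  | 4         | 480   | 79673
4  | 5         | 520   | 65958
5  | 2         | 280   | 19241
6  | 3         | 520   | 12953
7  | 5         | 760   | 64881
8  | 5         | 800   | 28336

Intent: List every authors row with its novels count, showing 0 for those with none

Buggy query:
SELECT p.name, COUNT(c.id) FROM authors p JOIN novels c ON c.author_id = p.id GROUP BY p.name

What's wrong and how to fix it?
Bug: INNER JOIN drops authors rows that have no matching novels rows

Fix: Switch to LEFT JOIN to retain unmatched parent rows

Corrected query:
SELECT p.name, COUNT(c.id) FROM authors p LEFT JOIN novels c ON c.author_id = p.id GROUP BY p.name

Result:
name    | COUNT(c.id)
--------+------------
Asimov  | 3          
Atwood  | 0          
Borges  | 2          
Le Guin | 2          
Orwell  | 1          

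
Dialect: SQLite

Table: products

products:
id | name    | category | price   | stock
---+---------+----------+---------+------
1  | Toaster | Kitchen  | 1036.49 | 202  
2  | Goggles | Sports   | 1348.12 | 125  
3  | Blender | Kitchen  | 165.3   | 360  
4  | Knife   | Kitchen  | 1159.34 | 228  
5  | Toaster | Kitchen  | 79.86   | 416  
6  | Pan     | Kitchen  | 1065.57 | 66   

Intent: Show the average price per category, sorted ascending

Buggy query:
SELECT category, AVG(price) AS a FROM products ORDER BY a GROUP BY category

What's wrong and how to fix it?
Bug: GROUP BY must precede ORDER BY

Fix: Reorder: SELECT … FROM … GROUP BY … ORDER BY …

Corrected query:
SELECT category, AVG(price) AS a FROM products GROUP BY category ORDER BY a

Result:
category | a      
---------+--------
Kitchen  | 701.312
Sports   | 1348.12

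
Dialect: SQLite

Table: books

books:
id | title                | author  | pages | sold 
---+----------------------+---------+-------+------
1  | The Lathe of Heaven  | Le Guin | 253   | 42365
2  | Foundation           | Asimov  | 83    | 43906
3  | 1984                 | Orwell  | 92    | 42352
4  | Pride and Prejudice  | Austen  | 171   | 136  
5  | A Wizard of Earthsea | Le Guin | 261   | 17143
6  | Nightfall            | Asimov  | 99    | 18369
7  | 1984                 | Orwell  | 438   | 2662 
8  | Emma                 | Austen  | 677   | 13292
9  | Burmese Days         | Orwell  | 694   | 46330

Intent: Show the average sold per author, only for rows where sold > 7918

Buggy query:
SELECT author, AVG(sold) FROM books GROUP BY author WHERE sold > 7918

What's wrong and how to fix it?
Bug: WHERE cannot follow GROUP BY

Fix: Place WHERE between FROM and GROUP BY

Corrected query:
SELECT author, AVG(sold) FROM books WHERE sold > 7918 GROUP BY author

Result:
author  | AVG(sold)
--------+----------
Asimov  | 31137.5  
Austen  | 13292    
Le Guin | 29754    
Orwell  | 44341    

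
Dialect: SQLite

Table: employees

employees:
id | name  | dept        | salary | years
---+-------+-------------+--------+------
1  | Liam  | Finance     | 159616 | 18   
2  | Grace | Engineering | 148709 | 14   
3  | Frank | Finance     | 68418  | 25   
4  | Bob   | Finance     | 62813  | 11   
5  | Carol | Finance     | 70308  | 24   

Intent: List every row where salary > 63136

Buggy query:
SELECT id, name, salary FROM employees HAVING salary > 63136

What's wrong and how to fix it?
Bug: This is a non-aggregate query (no GROUP BY, no aggregates), so in SQLite the HAVING clause is invalid here; a row-level condition belongs in WHERE

Fix: Use WHERE for row-level filtering

Corrected query:
SELECT id, name, salary FROM employees WHERE salary > 63136

Result:
id | name  | salary
---+-------+-------
1  | Liam  | 159616
2  | Grace | 148709
3  | Frank | 68418 
5  | Carol | 70308 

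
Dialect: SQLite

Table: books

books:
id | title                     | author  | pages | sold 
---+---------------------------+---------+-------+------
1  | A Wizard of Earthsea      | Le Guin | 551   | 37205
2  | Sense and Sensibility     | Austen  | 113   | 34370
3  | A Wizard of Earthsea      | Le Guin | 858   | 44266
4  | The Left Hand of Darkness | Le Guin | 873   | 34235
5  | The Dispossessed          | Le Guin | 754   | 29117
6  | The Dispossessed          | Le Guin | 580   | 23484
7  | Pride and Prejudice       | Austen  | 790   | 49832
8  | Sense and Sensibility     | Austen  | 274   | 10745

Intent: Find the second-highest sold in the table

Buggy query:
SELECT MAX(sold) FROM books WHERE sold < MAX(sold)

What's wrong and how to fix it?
Bug: MAX(sold) on the right of the comparison is an aggregate-in-WHERE error

Fix: Compute the overall MAX in a subquery, then take MAX of rows below it

Corrected query:
SELECT MAX(sold) FROM books WHERE sold < (SELECT MAX(sold) FROM books)

Result:
MAX(sold)
---------
44266    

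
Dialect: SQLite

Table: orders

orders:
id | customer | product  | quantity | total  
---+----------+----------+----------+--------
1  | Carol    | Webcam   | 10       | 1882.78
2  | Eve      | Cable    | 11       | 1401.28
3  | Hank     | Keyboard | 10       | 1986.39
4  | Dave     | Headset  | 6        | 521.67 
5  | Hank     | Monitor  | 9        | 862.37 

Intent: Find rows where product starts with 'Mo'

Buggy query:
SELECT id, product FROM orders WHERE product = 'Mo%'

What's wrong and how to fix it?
Bug: Wildcards only work with LIKE; '=' treats '%' as a literal character

Fix: Use LIKE for wildcard pattern matching

Corrected query:
SELECT id, product FROM orders WHERE product LIKE 'Mo%'

Result:
id | product
---+--------
5  | Monitor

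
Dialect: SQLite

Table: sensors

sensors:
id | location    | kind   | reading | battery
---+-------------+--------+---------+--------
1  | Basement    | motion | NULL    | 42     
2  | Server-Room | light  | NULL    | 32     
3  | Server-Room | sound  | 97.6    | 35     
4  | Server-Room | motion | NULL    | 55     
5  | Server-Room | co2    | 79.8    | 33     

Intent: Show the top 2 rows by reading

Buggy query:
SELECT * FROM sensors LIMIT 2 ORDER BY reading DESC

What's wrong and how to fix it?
Bug: ORDER BY cannot follow LIMIT; LIMIT is the final clause

Fix: Sort with ORDER BY, then apply LIMIT

Corrected query:
SELECT * FROM sensors ORDER BY reading DESC LIMIT 2

Result:
id | location    | kind  | reading | battery
---+-------------+-------+---------+--------
3  | Server-Room | sound | 97.6    | 35     
5  | Server-Room | co2   | 79.8    | 33     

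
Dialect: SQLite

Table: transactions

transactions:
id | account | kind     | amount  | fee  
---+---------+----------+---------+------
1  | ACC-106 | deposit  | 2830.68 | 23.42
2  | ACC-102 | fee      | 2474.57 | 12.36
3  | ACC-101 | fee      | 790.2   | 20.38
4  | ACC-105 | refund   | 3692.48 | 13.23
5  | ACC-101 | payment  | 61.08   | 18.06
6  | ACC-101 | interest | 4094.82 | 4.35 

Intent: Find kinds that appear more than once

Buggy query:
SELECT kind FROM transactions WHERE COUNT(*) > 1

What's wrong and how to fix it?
Bug: WHERE can't reference COUNT(*); aggregates are computed after WHERE

Fix: GROUP BY kind, then filter groups with HAVING COUNT(*) > 1

Corrected query:
SELECT kind FROM transactions GROUP BY kind HAVING COUNT(*) > 1

Result:
kind
----
fee 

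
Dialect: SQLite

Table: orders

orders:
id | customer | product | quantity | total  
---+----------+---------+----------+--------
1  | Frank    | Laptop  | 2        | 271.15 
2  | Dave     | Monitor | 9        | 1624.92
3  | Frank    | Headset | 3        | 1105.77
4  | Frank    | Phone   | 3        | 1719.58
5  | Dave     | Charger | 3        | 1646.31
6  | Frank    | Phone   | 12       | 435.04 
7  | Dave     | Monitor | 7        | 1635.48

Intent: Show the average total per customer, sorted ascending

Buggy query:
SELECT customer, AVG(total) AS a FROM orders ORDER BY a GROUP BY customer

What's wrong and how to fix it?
Bug: ORDER BY appears before GROUP BY; SQL clause order requires GROUP BY first

Fix: Move ORDER BY to the end, after GROUP BY

Corrected query:
SELECT customer, AVG(total) AS a FROM orders GROUP BY customer ORDER BY a

Result:
customer | a      
---------+--------
Frank    | 882.885
Dave     | 1635.57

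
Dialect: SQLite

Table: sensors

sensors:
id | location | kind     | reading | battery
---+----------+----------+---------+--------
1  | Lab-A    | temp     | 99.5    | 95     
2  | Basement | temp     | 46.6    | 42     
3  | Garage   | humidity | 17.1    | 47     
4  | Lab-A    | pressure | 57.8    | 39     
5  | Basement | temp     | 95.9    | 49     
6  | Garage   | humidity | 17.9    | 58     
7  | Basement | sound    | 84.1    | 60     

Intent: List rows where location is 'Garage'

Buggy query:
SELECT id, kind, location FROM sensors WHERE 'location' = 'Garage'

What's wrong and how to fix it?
Bug: 'location' in single quotes is a string literal, not the column; the comparison is literal-vs-literal and never true

Fix: Reference the column as location without single quotes

Corrected query:
SELECT id, kind, location FROM sensors WHERE location = 'Garage'

Result:
id | kind     | location
---+----------+---------
3  | humidity | Garage  
6  | humidity | Garage  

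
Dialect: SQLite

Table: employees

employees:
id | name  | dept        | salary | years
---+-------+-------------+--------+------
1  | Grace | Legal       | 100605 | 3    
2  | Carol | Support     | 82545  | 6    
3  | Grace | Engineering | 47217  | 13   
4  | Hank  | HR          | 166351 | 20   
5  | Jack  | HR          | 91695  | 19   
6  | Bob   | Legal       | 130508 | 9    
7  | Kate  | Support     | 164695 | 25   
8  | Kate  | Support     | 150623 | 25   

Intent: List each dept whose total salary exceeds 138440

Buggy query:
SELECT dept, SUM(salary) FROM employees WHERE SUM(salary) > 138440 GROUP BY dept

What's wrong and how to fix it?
Bug: Aggregate functions cannot appear in a WHERE clause

Fix: Move the aggregate condition to a HAVING clause

Corrected query:
SELECT dept, SUM(salary) FROM employees GROUP BY dept HAVING SUM(salary) > 138440

Result:
dept    | SUM(salary)
--------+------------
HR      | 258046     
Legal   | 231113     
Support | 397863     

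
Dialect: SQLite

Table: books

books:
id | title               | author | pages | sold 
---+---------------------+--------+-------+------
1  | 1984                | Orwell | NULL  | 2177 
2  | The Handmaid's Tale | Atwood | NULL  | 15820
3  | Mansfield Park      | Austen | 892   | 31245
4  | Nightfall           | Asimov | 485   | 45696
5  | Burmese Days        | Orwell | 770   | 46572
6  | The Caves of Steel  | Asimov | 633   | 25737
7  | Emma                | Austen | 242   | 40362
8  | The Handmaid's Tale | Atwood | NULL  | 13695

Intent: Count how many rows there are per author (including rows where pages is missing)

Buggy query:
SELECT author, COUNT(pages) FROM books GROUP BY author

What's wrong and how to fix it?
Bug: COUNT(column) counts non-NULL values only; rows with NULL pages aren't counted

Fix: Use COUNT(*) to count all rows regardless of NULL

Corrected query:
SELECT author, COUNT(*) FROM books GROUP BY author

Result:
author | COUNT(*)
-------+---------
Asimov | 2       
Atwood | 2       
Austen | 2       
Orwell | 2       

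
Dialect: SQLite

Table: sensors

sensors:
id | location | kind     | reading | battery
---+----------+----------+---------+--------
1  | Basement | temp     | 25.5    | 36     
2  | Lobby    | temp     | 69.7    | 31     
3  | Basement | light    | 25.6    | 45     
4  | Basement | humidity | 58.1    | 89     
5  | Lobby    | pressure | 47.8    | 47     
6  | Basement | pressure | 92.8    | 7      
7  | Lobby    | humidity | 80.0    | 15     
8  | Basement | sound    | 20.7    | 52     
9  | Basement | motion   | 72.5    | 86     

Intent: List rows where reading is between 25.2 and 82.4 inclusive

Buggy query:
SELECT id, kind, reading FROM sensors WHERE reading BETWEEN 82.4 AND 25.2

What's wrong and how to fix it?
Bug: The bounds are reversed; BETWEEN a AND b requires a <= b to match anything

Fix: Swap the bounds so the smaller value comes first

Corrected query:
SELECT id, kind, reading FROM sensors WHERE reading BETWEEN 25.2 AND 82.4

Result:
id | kind     | reading
---+----------+--------
1  | temp     | 25.5   
2  | temp     | 69.7   
3  | light    | 25.6   
4  | humidity | 58.1   
5  | pressure | 47.8   
7  | humidity | 80     
9  | motion   | 72.5   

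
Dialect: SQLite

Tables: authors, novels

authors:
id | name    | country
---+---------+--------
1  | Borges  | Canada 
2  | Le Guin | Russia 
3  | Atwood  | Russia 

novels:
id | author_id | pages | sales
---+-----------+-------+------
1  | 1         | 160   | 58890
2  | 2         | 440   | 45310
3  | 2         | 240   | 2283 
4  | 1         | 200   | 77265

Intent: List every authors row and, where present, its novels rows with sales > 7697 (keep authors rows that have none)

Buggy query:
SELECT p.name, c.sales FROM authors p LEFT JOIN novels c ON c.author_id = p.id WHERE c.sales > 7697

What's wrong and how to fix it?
Bug: A WHERE condition on the right-hand table after LEFT JOIN drops unmatched parents

Fix: Move the right-table condition into the ON clause so unmatched parents are kept

Corrected query:
SELECT p.name, c.sales FROM authors p LEFT JOIN novels c ON c.author_id = p.id AND c.sales > 7697

Result:
name    | sales
--------+------
Borges  | 58890
Borges  | 77265
Le Guin | 45310
Atwood  | NULL 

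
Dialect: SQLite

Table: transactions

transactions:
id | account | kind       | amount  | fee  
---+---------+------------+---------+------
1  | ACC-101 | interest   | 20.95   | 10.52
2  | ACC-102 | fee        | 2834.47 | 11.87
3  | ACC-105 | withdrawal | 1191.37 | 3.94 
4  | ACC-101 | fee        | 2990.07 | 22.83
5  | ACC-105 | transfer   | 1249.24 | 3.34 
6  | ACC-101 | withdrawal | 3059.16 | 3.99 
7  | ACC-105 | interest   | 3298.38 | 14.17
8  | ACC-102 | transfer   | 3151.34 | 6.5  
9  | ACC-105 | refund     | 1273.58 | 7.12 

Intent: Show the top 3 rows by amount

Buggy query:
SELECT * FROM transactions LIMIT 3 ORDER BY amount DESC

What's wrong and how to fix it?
Bug: LIMIT must come after ORDER BY

Fix: Swap the clauses: ORDER BY first, then LIMIT

Corrected query:
SELECT * FROM transactions ORDER BY amount DESC LIMIT 3

Result:
id | account | kind       | amount  | fee  
---+---------+------------+---------+------
7  | ACC-105 | interest   | 3298.38 | 14.17
8  | ACC-102 | transfer   | 3151.34 | 6.5  
6  | ACC-101 | withdrawal | 3059.16 | 3.99 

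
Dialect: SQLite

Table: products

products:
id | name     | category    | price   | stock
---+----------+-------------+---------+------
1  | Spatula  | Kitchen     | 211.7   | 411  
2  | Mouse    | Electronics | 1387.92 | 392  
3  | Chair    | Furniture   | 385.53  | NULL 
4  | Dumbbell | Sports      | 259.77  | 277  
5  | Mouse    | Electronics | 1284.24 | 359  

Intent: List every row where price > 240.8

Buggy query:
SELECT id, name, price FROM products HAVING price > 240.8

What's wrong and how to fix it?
Bug: This is a non-aggregate query (no GROUP BY, no aggregates), so in SQLite the HAVING clause is invalid here; a row-level condition belongs in WHERE

Fix: Use WHERE for row-level filtering

Corrected query:
SELECT id, name, price FROM products WHERE price > 240.8

Result:
id | name     | price  
---+----------+--------
2  | Mouse    | 1387.92
3  | Chair    | 385.53 
4  | Dumbbell | 259.77 
5  | Mouse    | 1284.24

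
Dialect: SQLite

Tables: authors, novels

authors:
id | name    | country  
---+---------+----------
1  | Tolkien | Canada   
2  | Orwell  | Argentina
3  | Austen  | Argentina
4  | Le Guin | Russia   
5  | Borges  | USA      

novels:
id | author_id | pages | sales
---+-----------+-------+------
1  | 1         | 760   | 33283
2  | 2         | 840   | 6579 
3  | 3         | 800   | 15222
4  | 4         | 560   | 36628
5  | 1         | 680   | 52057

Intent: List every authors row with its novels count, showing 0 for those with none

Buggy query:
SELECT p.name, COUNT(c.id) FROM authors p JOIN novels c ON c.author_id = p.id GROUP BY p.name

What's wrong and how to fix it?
Bug: INNER JOIN drops authors rows that have no matching novels rows

Fix: Switch to LEFT JOIN to retain unmatched parent rows

Corrected query:
SELECT p.name, COUNT(c.id) FROM authors p LEFT JOIN novels c ON c.author_id = p.id GROUP BY p.name

Result:
name    | COUNT(c.id)
--------+------------
Austen  | 1          
Borges  | 0          
Le Guin | 1          
Orwell  | 1          
Tolkien | 2          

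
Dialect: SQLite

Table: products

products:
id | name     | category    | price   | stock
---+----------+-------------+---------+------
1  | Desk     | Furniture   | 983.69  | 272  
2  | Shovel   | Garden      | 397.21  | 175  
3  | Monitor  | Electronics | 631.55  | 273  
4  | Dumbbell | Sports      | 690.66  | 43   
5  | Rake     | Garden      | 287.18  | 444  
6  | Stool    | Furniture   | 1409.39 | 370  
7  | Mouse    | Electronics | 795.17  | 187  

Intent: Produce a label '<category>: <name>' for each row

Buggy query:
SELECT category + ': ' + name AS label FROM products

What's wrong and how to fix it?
Bug: '+' is numeric addition; on text columns SQLite converts them to 0 instead of concatenating

Fix: Use the || operator for string concatenation

Corrected query:
SELECT category || ': ' || name AS label FROM products

Result:
label               
--------------------
Furniture: Desk     
Garden: Shovel      
Electronics: Monitor
Sports: Dumbbell    
Garden: Rake        
Furniture: Stool    
Electronics: Mouse  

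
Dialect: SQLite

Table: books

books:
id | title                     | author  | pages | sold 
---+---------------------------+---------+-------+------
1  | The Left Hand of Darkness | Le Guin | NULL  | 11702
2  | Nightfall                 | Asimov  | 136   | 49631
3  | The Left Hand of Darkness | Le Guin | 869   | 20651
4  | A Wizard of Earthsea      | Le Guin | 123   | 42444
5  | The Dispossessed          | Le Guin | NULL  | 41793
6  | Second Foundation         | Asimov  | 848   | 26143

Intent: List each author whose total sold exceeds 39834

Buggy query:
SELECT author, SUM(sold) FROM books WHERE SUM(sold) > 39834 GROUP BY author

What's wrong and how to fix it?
Bug: SUM(sold) is an aggregate, but WHERE filters rows before aggregation

Fix: Move the aggregate condition to a HAVING clause

Corrected query:
SELECT author, SUM(sold) FROM books GROUP BY author HAVING SUM(sold) > 39834

Result:
author  | SUM(sold)
--------+----------
Asimov  | 75774    
Le Guin | 116590   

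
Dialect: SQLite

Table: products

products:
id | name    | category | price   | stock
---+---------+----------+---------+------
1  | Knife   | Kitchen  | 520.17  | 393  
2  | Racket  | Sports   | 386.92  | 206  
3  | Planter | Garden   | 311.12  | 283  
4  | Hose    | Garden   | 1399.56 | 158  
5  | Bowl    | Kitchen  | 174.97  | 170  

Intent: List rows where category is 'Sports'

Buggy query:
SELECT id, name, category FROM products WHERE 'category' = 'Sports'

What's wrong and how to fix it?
Bug: 'category' in single quotes is a string literal, not the column; the comparison is literal-vs-literal and never true

Fix: Remove the quotes around the column name (or use double quotes for an identifier)

Corrected query:
SELECT id, name, category FROM products WHERE category = 'Sports'

Result:
id | name   | category
---+--------+---------
2  | Racket | Sports  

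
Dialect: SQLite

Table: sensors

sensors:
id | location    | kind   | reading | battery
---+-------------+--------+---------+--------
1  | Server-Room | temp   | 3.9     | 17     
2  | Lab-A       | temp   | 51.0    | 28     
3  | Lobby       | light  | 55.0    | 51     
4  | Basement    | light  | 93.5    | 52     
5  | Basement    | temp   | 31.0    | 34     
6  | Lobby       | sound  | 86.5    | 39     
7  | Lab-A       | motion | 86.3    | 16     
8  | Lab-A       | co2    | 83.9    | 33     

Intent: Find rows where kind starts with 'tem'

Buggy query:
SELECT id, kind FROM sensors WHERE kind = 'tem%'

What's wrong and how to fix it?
Bug: Wildcards only work with LIKE; '=' treats '%' as a literal character

Fix: Use LIKE for wildcard pattern matching

Corrected query:
SELECT id, kind FROM sensors WHERE kind LIKE 'tem%'

Result:
id | kind
---+-----
1  | temp
2  | temp
5  | temp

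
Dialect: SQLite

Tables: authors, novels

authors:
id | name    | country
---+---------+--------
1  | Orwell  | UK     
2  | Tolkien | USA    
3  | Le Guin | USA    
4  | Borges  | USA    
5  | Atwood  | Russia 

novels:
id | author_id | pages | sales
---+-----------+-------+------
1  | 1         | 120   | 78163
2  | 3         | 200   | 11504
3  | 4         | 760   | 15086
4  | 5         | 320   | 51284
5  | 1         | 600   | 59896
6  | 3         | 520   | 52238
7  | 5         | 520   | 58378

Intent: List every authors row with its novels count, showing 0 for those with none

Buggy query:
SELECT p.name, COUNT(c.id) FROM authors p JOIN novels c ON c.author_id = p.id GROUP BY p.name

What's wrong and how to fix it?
Bug: INNER JOIN drops authors rows that have no matching novels rows

Fix: Switch to LEFT JOIN to retain unmatched parent rows

Corrected query:
SELECT p.name, COUNT(c.id) FROM authors p LEFT JOIN novels c ON c.author_id = p.id GROUP BY p.name

Result:
name    | COUNT(c.id)
--------+------------
Atwood  | 2          
Borges  | 1          
Le Guin | 2          
Orwell  | 2          
Tolkien | 0          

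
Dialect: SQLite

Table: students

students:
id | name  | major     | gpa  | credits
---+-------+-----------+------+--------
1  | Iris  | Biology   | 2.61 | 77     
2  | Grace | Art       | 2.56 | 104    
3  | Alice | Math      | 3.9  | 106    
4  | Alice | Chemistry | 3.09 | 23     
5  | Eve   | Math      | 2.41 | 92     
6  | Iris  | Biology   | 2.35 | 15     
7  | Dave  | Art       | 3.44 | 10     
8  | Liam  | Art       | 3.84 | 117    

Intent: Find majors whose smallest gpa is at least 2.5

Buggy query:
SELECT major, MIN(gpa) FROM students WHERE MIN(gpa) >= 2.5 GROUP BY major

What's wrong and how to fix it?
Bug: MIN() in WHERE is a misuse of aggregate

Fix: Use HAVING for the per-group MIN condition

Corrected query:
SELECT major, MIN(gpa) FROM students GROUP BY major HAVING MIN(gpa) >= 2.5

Result:
major     | MIN(gpa)
----------+---------
Art       | 2.56    
Chemistry | 3.09    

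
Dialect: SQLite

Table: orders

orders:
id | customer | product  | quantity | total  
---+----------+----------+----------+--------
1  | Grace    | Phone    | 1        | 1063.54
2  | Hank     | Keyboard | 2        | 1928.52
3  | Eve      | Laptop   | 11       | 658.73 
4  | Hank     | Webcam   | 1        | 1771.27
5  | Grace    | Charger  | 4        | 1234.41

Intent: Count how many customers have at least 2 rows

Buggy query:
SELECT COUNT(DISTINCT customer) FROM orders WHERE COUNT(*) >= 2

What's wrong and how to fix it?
Bug: WHERE filters individual rows, not groups, so a group-level COUNT is invalid there

Fix: Group first with HAVING COUNT(*) >= 2, then COUNT the resulting groups

Corrected query:
SELECT COUNT(*) FROM (SELECT customer FROM orders GROUP BY customer HAVING COUNT(*) >= 2)

Result:
COUNT(*)
--------
2       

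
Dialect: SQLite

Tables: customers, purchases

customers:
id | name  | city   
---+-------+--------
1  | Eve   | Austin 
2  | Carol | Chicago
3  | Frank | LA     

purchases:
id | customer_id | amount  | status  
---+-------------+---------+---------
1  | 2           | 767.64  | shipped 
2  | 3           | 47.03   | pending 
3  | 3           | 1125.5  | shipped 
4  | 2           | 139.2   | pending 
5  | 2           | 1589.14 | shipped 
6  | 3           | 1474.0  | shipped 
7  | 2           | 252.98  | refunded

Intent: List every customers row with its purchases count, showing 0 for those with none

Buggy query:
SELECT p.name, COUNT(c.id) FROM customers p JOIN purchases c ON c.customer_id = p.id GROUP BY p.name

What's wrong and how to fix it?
Bug: INNER JOIN drops customers rows that have no matching purchases rows

Fix: Switch to LEFT JOIN to retain unmatched parent rows

Corrected query:
SELECT p.name, COUNT(c.id) FROM customers p LEFT JOIN purchases c ON c.customer_id = p.id GROUP BY p.name

Result:
name  | COUNT(c.id)
------+------------
Carol | 4          
Eve   | 0          
Frank | 3          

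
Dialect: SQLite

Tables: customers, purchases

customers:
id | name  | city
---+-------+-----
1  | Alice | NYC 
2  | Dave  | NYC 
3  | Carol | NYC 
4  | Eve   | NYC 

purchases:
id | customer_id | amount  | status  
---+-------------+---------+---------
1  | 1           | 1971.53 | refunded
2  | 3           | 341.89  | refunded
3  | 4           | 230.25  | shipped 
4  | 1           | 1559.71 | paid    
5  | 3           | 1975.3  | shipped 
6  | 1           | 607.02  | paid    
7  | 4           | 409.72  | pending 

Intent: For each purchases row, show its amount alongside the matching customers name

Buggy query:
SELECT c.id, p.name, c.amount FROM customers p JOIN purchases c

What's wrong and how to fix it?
Bug: Missing join condition: each purchases row is matched to all customers rows instead of just its own

Fix: Specify the join condition linking the foreign key to the parent id

Corrected query:
SELECT c.id, p.name, c.amount FROM customers p JOIN purchases c ON c.customer_id = p.id

Result:
id | name  | amount 
---+-------+--------
1  | Alice | 1971.53
2  | Carol | 341.89 
3  | Eve   | 230.25 
4  | Alice | 1559.71
5  | Carol | 1975.3 
6  | Alice | 607.02 
7  | Eve   | 409.72 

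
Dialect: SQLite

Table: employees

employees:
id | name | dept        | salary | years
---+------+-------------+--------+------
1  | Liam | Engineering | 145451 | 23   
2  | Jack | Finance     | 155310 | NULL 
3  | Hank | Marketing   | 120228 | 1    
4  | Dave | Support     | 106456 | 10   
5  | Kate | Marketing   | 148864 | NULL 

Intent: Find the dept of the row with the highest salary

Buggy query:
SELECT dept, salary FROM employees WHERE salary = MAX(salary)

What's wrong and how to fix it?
Bug: WHERE is evaluated per row; an aggregate over the whole table isn't defined there

Fix: Wrap MAX in a scalar subquery so WHERE compares against a single value

Corrected query:
SELECT dept, salary FROM employees WHERE salary = (SELECT MAX(salary) FROM employees)

Result:
dept    | salary
--------+-------
Finance | 155310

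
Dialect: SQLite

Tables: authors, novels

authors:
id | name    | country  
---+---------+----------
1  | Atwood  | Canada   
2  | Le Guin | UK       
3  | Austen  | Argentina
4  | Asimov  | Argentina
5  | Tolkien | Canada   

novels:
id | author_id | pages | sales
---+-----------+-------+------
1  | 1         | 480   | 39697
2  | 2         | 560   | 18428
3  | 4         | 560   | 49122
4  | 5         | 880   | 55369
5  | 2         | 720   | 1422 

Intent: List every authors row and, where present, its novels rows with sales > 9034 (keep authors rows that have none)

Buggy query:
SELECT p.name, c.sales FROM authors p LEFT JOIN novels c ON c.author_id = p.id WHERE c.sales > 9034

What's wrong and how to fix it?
Bug: A WHERE condition on the right-hand table after LEFT JOIN drops unmatched parents

Fix: Move the right-table condition into the ON clause so unmatched parents are kept

Corrected query:
SELECT p.name, c.sales FROM authors p LEFT JOIN novels c ON c.author_id = p.id AND c.sales > 9034

Result:
name    | sales
--------+------
Atwood  | 39697
Le Guin | 18428
Austen  | NULL 
Asimov  | 49122
Tolkien | 55369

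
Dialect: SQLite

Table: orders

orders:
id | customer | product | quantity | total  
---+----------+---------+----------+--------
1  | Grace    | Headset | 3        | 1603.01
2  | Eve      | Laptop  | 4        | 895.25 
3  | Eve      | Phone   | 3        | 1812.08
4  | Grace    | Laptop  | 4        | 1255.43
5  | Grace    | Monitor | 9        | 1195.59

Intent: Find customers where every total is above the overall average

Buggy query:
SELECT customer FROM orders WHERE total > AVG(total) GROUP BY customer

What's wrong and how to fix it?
Bug: AVG() is an aggregate; it can't sit directly in WHERE

Fix: Use a subquery for AVG and a HAVING MIN(...) filter so the condition holds for every row in the group

Corrected query:
SELECT customer FROM orders GROUP BY customer HAVING MIN(total) > (SELECT AVG(total) FROM orders)

Result:
(no rows)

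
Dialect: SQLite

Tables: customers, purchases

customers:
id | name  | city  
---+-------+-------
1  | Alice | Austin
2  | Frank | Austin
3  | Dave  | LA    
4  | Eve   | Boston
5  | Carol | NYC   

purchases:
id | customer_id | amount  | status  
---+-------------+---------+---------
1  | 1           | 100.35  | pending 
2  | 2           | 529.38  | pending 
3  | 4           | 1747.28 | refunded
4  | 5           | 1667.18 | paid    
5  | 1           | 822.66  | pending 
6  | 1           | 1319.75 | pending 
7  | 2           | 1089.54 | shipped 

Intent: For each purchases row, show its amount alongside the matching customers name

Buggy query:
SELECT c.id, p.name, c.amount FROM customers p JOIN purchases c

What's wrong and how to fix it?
Bug: Missing join condition: each purchases row is matched to all customers rows instead of just its own

Fix: Add ON c.customer_id = p.id to the JOIN

Corrected query:
SELECT c.id, p.name, c.amount FROM customers p JOIN purchases c ON c.customer_id = p.id

Result:
id | name  | amount 
---+-------+--------
1  | Alice | 100.35 
2  | Frank | 529.38 
3  | Eve   | 1747.28
4  | Carol | 1667.18
5  | Alice | 822.66 
6  | Alice | 1319.75
7  | Frank | 1089.54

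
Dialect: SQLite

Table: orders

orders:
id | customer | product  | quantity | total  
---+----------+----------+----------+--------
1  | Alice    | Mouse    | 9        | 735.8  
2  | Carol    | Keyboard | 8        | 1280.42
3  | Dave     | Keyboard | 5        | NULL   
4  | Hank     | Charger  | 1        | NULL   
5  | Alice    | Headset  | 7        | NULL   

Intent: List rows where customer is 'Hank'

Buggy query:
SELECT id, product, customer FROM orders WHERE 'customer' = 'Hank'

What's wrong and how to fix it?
Bug: Single quotes denote string literals in SQL; the column name is being compared as a constant string

Fix: Reference the column as customer without single quotes

Corrected query:
SELECT id, product, customer FROM orders WHERE customer = 'Hank'

Result:
id | product | customer
---+---------+---------
4  | Charger | Hank    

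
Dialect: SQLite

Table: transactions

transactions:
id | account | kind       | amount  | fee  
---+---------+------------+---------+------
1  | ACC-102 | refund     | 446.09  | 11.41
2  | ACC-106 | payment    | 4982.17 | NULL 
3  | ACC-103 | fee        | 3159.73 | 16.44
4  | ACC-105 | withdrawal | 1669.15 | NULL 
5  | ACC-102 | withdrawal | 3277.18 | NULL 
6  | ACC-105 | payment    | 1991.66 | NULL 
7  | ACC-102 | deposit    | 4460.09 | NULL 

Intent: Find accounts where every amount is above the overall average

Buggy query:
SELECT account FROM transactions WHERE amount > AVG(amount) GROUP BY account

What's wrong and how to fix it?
Bug: AVG() is an aggregate; it can't sit directly in WHERE

Fix: Compute the overall average in a scalar subquery and compare each group's MIN against it in HAVING

Corrected query:
SELECT account FROM transactions GROUP BY account HAVING MIN(amount) > (SELECT AVG(amount) FROM transactions)

Result:
account
-------
ACC-103
ACC-106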